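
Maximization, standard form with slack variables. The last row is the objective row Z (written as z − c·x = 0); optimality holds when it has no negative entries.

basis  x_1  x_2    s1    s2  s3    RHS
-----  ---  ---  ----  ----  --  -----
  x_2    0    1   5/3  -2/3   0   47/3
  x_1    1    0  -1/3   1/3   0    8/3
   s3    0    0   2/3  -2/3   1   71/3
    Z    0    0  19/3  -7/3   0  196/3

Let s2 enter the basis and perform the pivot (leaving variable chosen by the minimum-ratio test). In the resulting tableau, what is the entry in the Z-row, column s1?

Ratio test on column s2 — row 1: entry -2/3 ≤ 0; row 2: (8/3)/(1/3) = 8; row 3: entry -2/3 ≤ 0. Minimum is 8 at row 2 (x_1 leaves); pivot element 1/3.
Divide row 2 by 1/3; eliminate column s2 from the other rows.
Z-row update in column s1: 19/3 − (-7/3)·(-1) = 4.

4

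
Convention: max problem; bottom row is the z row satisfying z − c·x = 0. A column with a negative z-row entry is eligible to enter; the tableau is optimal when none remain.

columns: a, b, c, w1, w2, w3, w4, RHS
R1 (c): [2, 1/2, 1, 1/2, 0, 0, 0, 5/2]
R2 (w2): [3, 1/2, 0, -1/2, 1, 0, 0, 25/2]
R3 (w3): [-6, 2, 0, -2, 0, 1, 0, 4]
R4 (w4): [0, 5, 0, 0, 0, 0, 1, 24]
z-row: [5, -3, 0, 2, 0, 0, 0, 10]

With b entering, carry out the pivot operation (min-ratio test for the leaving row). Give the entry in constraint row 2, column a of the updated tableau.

9/2

Ratio test on column b — row 1: (5/2)/(1/2) = 5; row 2: (25/2)/(1/2) = 25; row 3: 4/2 = 2; row 4: 24/5 = 24/5. Minimum is 2 at row 3 (w3 leaves); pivot element 2.
Divide row 3 by 2; eliminate column b from the other rows.
Row 2 update in column a: 3 − (1/2)·(-3) = 9/2.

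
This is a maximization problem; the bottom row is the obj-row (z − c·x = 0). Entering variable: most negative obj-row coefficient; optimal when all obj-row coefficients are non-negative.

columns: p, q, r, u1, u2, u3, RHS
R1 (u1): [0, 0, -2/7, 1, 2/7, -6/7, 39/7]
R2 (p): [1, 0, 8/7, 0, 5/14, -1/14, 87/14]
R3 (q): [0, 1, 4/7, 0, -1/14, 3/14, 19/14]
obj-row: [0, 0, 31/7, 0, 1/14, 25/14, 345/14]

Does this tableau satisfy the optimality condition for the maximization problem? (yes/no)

yes

Every obj-row coefficient is ≥ 0, so the tableau is optimal.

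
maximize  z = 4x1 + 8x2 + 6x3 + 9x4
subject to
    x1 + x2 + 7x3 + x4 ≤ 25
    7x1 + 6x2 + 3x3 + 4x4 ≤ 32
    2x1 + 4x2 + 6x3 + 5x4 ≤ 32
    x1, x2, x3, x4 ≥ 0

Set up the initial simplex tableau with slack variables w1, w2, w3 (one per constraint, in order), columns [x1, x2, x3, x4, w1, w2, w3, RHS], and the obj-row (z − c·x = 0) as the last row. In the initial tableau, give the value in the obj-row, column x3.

-6

The obj-row carries the negated objective coefficients: the x3 entry is -6.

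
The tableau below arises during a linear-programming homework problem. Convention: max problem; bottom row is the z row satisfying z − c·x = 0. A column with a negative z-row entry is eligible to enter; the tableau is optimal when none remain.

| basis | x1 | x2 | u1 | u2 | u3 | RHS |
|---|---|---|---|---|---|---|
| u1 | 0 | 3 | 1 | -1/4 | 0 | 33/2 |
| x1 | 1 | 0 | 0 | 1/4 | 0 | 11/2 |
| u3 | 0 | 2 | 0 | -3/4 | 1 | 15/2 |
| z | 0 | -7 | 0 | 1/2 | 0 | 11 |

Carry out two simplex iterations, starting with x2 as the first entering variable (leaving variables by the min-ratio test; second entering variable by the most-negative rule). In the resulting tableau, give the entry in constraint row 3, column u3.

-1/7

Ratio test on column x2 — row 1: (33/2)/3 = 11/2; row 2: entry 0 ≤ 0; row 3: (15/2)/2 = 15/4. Minimum is 15/4 at row 3 (u3 leaves); pivot element 2.
Divide row 3 by 2; eliminate column x2 from the other rows.
Second iteration: most negative z-row entry is -17/8 in column u2, so u2 enters.
Ratio test on column u2 — row 1: (21/4)/(7/8) = 6; row 2: (11/2)/(1/4) = 22; row 3: entry -3/8 ≤ 0. Minimum is 6 at row 1 (u1 leaves); pivot element 7/8.
Divide row 1 by 7/8; eliminate column u2 from the other rows.
After both pivots, the entry at constraint row 3, column u3 is -1/7.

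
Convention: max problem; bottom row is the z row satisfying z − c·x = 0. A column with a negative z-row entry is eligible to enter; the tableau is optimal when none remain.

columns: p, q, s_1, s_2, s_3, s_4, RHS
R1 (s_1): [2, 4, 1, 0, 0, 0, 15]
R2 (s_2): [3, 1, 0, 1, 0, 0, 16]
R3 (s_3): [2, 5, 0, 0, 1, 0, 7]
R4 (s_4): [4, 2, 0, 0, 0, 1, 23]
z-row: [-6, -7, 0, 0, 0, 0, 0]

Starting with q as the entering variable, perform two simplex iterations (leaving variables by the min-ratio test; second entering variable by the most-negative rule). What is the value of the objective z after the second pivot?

Ratio test on column q — row 1: 15/4 = 15/4; row 2: 16/1 = 16; row 3: 7/5 = 7/5; row 4: 23/2 = 23/2. Minimum is 7/5 at row 3 (s_3 leaves); pivot element 5.
Pivot on row 3; the z-row RHS becomes 0 − (-7)·(7/5) = 49/5.
Next entering variable (most negative z-row entry -16/5): p.
Ratio test on column p — row 1: (47/5)/(2/5) = 47/2; row 2: (73/5)/(13/5) = 73/13; row 3: (7/5)/(2/5) = 7/2; row 4: (101/5)/(16/5) = 101/16. Minimum is 7/2 at row 3 (q leaves); pivot element 2/5.
After the second pivot the z-row RHS is 49/5 − (-16/5)·(7/2) = 21.

21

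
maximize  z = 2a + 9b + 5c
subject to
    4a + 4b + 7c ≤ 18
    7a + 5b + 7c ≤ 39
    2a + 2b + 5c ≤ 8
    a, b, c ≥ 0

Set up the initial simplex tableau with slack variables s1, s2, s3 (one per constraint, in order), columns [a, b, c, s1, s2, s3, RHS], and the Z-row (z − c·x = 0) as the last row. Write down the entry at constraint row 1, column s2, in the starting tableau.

Slack s2 belongs to constraint 2; its column is the unit vector e_2, so the entry in row 1 is 0.

0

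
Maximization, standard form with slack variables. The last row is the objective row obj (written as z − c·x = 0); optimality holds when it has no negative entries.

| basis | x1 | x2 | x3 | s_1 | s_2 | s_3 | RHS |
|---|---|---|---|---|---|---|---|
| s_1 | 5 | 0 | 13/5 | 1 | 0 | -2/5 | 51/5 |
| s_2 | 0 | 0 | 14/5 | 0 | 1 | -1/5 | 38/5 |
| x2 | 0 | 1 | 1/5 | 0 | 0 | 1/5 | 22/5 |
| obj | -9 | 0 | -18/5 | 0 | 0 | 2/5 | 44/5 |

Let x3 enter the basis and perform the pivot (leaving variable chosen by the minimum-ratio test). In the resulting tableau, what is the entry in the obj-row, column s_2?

Ratio test on column x3 — row 1: (51/5)/(13/5) = 51/13; row 2: (38/5)/(14/5) = 19/7; row 3: (22/5)/(1/5) = 22. Minimum is 19/7 at row 2 (s_2 leaves); pivot element 14/5.
Divide row 2 by 14/5; eliminate column x3 from the other rows.
obj-row update in column s_2: 0 − (-18/5)·(5/14) = 9/7.

9/7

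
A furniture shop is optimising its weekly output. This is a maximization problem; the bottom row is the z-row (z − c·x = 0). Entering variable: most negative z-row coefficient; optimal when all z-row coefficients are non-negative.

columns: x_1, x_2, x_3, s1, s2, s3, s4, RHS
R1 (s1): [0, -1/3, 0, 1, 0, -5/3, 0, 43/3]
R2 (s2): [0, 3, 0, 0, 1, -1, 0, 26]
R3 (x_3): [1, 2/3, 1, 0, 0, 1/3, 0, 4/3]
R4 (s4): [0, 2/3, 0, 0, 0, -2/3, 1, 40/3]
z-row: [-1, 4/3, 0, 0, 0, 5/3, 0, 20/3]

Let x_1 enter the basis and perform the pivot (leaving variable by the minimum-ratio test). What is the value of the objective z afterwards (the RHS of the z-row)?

Ratio test on column x_1 — row 1: entry 0 ≤ 0; row 2: entry 0 ≤ 0; row 3: (4/3)/1 = 4/3; row 4: entry 0 ≤ 0. Minimum is 4/3 at row 3 (x_3 leaves); pivot element 1.
Pivot on row 3; the z-row RHS becomes 20/3 − (-1)·(4/3) = 8.

8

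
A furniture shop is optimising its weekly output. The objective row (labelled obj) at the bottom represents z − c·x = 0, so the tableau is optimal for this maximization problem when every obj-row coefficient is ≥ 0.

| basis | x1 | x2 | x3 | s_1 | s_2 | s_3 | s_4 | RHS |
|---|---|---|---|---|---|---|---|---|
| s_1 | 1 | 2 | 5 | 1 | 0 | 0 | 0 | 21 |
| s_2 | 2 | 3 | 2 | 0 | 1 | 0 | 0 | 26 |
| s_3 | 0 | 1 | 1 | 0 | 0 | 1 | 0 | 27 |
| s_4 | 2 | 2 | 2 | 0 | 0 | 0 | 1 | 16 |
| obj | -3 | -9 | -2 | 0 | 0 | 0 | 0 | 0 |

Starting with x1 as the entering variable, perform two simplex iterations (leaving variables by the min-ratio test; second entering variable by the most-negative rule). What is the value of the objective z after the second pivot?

72

Ratio test on column x1 — row 1: 21/1 = 21; row 2: 26/2 = 13; row 3: entry 0 ≤ 0; row 4: 16/2 = 8. Minimum is 8 at row 4 (s_4 leaves); pivot element 2.
Pivot on row 4; the obj-row RHS becomes 0 − (-3)·8 = 24.
Next entering variable (most negative obj-row entry -6): x2.
Ratio test on column x2 — row 1: 13/1 = 13; row 2: 10/1 = 10; row 3: 27/1 = 27; row 4: 8/1 = 8. Minimum is 8 at row 4 (x1 leaves); pivot element 1.
After the second pivot the obj-row RHS is 24 − (-6)·8 = 72.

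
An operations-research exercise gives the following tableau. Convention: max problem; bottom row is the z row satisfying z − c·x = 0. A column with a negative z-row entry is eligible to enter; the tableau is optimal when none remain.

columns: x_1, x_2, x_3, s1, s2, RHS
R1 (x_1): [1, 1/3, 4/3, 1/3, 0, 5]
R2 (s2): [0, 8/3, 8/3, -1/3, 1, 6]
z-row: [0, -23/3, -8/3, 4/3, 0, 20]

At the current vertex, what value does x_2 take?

x_2 is not in the basis, so in the current basic feasible solution x_2 = 0.

0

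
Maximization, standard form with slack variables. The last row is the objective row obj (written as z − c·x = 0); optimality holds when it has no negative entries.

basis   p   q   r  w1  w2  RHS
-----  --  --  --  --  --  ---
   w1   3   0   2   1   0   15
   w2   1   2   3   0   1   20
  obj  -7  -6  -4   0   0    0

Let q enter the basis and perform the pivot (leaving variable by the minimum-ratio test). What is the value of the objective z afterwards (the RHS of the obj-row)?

60

Ratio test on column q — row 1: entry 0 ≤ 0; row 2: 20/2 = 10. Minimum is 10 at row 2 (w2 leaves); pivot element 2.
Pivot on row 2; the obj-row RHS becomes 0 − (-6)·10 = 60.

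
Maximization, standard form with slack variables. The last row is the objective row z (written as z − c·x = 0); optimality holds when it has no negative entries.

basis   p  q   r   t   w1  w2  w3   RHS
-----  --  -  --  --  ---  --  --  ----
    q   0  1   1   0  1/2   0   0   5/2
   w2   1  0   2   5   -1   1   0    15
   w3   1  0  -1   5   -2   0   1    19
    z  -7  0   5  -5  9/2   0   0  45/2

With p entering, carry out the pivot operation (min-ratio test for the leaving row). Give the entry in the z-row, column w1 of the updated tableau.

-5/2

Ratio test on column p — row 1: entry 0 ≤ 0; row 2: 15/1 = 15; row 3: 19/1 = 19. Minimum is 15 at row 2 (w2 leaves); pivot element 1.
Divide row 2 by 1; eliminate column p from the other rows.
z-row update in column w1: 9/2 − (-7)·(-1) = -5/2.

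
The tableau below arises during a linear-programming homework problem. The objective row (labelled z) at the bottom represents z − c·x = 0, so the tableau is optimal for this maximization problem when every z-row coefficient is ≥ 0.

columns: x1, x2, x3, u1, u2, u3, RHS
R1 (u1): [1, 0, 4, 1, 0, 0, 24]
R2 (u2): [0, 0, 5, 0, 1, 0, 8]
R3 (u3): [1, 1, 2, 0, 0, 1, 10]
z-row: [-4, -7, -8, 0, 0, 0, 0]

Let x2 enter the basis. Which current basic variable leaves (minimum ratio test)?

Column x2 entries and ratios — u1: 0 ≤ 0, skip; u2: 0 ≤ 0, skip; u3: 10/1 = 10.
Smallest ratio is 10 in the row of u3, so u3 leaves.

u3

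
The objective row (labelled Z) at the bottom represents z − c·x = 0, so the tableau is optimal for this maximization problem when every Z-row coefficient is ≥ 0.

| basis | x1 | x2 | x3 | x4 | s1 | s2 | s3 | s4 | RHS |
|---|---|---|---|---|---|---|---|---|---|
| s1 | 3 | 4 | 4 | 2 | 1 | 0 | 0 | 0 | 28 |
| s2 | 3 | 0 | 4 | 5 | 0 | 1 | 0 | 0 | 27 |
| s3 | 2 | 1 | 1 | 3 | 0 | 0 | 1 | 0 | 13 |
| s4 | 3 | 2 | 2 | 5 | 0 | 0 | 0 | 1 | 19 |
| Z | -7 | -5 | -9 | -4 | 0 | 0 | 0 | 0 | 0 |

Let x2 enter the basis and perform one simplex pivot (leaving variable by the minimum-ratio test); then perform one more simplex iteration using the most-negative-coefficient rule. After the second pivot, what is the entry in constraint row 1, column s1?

1/4

Ratio test on column x2 — row 1: 28/4 = 7; row 2: entry 0 ≤ 0; row 3: 13/1 = 13; row 4: 19/2 = 19/2. Minimum is 7 at row 1 (s1 leaves); pivot element 4.
Divide row 1 by 4; eliminate column x2 from the other rows.
Second iteration: most negative Z-row entry is -4 in column x3, so x3 enters.
Ratio test on column x3 — row 1: 7/1 = 7; row 2: 27/4 = 27/4; row 3: entry 0 ≤ 0; row 4: entry 0 ≤ 0. Minimum is 27/4 at row 2 (s2 leaves); pivot element 4.
Divide row 2 by 4; eliminate column x3 from the other rows.
After both pivots, the entry at constraint row 1, column s1 is 1/4.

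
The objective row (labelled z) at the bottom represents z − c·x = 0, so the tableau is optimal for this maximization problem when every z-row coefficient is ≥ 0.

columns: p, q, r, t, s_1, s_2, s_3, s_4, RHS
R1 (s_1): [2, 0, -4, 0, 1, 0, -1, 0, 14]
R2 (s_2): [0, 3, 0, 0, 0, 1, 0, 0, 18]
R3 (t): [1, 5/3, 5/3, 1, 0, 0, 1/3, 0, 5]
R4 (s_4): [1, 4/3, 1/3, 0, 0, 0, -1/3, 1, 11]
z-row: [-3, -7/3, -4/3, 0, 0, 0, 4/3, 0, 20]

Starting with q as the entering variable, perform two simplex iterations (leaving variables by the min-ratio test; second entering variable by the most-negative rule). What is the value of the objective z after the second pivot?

35

Ratio test on column q — row 1: entry 0 ≤ 0; row 2: 18/3 = 6; row 3: 5/(5/3) = 3; row 4: 11/(4/3) = 33/4. Minimum is 3 at row 3 (t leaves); pivot element 5/3.
Pivot on row 3; the z-row RHS becomes 20 − (-7/3)·3 = 27.
Next entering variable (most negative z-row entry -8/5): p.
Ratio test on column p — row 1: 14/2 = 7; row 2: entry -9/5 ≤ 0; row 3: 3/(3/5) = 5; row 4: 7/(1/5) = 35. Minimum is 5 at row 3 (q leaves); pivot element 3/5.
After the second pivot the z-row RHS is 27 − (-8/5)·5 = 35.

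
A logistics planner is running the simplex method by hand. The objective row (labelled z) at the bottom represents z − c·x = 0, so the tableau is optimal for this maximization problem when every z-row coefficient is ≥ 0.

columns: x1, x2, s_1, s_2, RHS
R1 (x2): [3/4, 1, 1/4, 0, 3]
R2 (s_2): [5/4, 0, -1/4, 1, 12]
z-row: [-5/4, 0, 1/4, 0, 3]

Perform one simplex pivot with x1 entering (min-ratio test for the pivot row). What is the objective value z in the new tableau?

8

Ratio test on column x1 — row 1: 3/(3/4) = 4; row 2: 12/(5/4) = 48/5. Minimum is 4 at row 1 (x2 leaves); pivot element 3/4.
Pivot on row 1; the z-row RHS becomes 3 − (-5/4)·4 = 8.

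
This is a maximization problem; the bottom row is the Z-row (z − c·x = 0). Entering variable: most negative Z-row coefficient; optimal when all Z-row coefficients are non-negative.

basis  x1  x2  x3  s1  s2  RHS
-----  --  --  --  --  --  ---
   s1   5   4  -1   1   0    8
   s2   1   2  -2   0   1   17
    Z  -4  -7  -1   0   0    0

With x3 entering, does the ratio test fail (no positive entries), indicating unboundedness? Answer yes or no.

yes

Every constraint-row entry in column x3 is ≤ 0, so increasing x3 is unbounded.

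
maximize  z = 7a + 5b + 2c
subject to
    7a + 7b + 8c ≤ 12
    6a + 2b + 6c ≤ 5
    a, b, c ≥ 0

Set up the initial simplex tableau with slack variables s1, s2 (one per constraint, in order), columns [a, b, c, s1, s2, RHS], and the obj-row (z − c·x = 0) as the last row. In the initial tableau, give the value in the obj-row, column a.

-7

The obj-row carries the negated objective coefficients: the a entry is -7.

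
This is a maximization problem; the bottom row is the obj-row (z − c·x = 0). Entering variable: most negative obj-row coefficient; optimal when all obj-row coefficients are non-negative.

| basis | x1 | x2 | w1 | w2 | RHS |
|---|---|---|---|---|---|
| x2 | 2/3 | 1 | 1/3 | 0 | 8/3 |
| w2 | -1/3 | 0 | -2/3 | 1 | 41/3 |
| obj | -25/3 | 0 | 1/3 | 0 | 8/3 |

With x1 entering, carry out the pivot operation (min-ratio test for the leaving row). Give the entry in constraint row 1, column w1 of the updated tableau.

1/2

Ratio test on column x1 — row 1: (8/3)/(2/3) = 4; row 2: entry -1/3 ≤ 0. Minimum is 4 at row 1 (x2 leaves); pivot element 2/3.
Divide row 1 by 2/3; eliminate column x1 from the other rows.
In the new row 1, the w1 entry is the old entry divided by the pivot: (1/3)/(2/3) = 1/2.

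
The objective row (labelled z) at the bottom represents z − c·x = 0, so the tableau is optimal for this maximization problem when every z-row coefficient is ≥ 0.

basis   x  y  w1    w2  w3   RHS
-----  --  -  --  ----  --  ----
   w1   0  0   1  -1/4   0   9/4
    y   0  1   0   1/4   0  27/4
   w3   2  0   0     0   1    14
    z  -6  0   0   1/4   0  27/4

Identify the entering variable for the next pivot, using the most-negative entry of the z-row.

Negative z-row entries: x: -6.
The most negative is -6 in column x, so x enters.

x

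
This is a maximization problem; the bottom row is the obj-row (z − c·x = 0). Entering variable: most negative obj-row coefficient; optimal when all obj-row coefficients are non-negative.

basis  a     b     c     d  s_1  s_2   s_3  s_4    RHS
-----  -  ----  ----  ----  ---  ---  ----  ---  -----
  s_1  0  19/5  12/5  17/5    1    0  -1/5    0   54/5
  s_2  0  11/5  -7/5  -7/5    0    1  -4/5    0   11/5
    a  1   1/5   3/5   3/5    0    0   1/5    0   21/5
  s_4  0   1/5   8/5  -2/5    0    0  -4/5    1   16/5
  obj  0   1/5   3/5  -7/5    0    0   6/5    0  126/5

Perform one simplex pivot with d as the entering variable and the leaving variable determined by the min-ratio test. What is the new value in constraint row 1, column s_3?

-1/17

Ratio test on column d — row 1: (54/5)/(17/5) = 54/17; row 2: entry -7/5 ≤ 0; row 3: (21/5)/(3/5) = 7; row 4: entry -2/5 ≤ 0. Minimum is 54/17 at row 1 (s_1 leaves); pivot element 17/5.
Divide row 1 by 17/5; eliminate column d from the other rows.
In the new row 1, the s_3 entry is the old entry divided by the pivot: (-1/5)/(17/5) = -1/17.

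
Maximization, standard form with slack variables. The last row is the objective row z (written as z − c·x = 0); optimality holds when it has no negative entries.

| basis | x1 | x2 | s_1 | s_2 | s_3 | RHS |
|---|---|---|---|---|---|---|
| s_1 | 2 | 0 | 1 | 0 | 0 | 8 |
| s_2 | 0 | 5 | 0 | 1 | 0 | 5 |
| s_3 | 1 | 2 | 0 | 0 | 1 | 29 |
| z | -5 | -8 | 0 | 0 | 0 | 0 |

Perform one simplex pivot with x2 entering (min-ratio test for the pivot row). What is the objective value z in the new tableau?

Ratio test on column x2 — row 1: entry 0 ≤ 0; row 2: 5/5 = 1; row 3: 29/2 = 29/2. Minimum is 1 at row 2 (s_2 leaves); pivot element 5.
Pivot on row 2; the z-row RHS becomes 0 − (-8)·1 = 8.

8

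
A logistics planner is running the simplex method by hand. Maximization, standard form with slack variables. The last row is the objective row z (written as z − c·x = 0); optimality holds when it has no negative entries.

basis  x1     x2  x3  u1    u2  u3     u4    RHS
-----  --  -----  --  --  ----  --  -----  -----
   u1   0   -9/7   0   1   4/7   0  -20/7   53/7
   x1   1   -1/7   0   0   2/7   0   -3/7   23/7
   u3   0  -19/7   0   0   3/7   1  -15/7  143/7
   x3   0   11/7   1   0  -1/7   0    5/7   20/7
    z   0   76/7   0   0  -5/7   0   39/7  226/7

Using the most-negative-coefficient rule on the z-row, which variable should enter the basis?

u2

Negative z-row entries: u2: -5/7.
The most negative is -5/7 in column u2, so u2 enters.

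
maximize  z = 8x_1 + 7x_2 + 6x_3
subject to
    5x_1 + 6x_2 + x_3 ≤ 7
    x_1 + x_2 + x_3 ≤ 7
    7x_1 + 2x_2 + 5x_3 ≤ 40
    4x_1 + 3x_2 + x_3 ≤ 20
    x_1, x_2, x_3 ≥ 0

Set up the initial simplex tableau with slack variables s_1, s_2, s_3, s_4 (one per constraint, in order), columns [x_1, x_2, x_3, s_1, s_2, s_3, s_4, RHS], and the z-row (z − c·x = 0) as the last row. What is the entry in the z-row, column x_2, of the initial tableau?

The z-row carries the negated objective coefficients: the x_2 entry is -7.

-7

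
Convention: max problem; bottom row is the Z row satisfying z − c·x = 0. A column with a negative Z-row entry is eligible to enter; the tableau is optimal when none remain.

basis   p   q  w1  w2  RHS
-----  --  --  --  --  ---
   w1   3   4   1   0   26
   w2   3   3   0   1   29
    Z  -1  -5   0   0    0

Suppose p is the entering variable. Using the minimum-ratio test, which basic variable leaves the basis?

Column p entries and ratios — w1: 26/3 = 26/3; w2: 29/3 = 29/3.
Smallest ratio is 26/3 in the row of w1, so w1 leaves.

w1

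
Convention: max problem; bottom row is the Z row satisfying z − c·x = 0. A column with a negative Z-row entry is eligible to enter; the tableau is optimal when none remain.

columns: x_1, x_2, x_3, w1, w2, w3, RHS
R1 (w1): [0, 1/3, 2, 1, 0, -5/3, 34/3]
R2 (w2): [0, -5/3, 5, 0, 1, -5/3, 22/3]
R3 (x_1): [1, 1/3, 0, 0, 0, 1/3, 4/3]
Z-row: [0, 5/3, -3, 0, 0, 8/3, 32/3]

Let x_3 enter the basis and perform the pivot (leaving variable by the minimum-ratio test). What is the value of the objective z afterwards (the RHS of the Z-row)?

Ratio test on column x_3 — row 1: (34/3)/2 = 17/3; row 2: (22/3)/5 = 22/15; row 3: entry 0 ≤ 0. Minimum is 22/15 at row 2 (w2 leaves); pivot element 5.
Pivot on row 2; the Z-row RHS becomes 32/3 − (-3)·(22/15) = 226/15.

226/15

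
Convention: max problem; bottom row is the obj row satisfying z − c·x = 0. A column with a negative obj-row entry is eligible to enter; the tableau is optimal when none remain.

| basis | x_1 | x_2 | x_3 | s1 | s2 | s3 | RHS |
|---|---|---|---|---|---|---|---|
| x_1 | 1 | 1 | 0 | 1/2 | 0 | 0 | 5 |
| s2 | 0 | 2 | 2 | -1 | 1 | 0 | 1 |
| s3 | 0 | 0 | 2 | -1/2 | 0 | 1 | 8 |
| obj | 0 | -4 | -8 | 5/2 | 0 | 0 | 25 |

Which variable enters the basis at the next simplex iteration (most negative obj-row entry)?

Negative obj-row entries: x_2: -4, x_3: -8.
The most negative is -8 in column x_3, so x_3 enters.

x_3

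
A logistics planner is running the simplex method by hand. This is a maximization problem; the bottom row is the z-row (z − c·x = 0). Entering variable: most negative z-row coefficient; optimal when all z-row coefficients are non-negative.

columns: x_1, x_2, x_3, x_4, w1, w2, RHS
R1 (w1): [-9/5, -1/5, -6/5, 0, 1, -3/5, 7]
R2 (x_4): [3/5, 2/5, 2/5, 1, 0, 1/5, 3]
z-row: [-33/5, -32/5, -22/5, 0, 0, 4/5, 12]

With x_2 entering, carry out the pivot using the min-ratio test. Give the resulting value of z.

60

Ratio test on column x_2 — row 1: entry -1/5 ≤ 0; row 2: 3/(2/5) = 15/2. Minimum is 15/2 at row 2 (x_4 leaves); pivot element 2/5.
Pivot on row 2; the z-row RHS becomes 12 − (-32/5)·(15/2) = 60.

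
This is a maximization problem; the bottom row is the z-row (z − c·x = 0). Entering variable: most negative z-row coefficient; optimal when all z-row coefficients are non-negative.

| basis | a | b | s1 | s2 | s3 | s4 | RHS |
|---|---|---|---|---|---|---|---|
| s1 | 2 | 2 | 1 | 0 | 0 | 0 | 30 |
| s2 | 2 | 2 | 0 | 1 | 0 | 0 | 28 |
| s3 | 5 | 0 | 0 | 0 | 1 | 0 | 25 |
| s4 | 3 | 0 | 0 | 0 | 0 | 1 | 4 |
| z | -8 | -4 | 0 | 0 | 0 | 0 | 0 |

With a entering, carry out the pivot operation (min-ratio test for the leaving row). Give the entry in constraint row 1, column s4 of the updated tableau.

-2/3

Ratio test on column a — row 1: 30/2 = 15; row 2: 28/2 = 14; row 3: 25/5 = 5; row 4: 4/3 = 4/3. Minimum is 4/3 at row 4 (s4 leaves); pivot element 3.
Divide row 4 by 3; eliminate column a from the other rows.
Row 1 update in column s4: 0 − 2·(1/3) = -2/3.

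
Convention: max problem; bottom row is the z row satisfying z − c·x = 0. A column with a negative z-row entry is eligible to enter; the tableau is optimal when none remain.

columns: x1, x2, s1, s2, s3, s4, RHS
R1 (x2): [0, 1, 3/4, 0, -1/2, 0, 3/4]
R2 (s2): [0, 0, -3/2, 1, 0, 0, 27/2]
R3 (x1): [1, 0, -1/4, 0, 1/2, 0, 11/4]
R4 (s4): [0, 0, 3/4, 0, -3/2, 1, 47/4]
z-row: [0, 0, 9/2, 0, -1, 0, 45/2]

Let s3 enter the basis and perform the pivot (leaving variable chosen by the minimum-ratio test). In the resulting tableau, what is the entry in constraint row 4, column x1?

3

Ratio test on column s3 — row 1: entry -1/2 ≤ 0; row 2: entry 0 ≤ 0; row 3: (11/4)/(1/2) = 11/2; row 4: entry -3/2 ≤ 0. Minimum is 11/2 at row 3 (x1 leaves); pivot element 1/2.
Divide row 3 by 1/2; eliminate column s3 from the other rows.
Row 4 update in column x1: 0 − (-3/2)·2 = 3.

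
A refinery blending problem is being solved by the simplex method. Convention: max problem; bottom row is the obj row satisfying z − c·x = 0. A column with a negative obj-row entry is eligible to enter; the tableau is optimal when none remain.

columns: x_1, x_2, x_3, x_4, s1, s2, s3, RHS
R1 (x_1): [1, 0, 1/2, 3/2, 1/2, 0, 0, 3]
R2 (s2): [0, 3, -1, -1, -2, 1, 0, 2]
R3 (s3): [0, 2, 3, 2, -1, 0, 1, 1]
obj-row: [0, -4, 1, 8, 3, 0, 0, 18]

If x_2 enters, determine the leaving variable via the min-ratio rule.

s3

Column x_2 entries and ratios — x_1: 0 ≤ 0, skip; s2: 2/3 = 2/3; s3: 1/2 = 1/2.
Smallest ratio is 1/2 in the row of s3, so s3 leaves.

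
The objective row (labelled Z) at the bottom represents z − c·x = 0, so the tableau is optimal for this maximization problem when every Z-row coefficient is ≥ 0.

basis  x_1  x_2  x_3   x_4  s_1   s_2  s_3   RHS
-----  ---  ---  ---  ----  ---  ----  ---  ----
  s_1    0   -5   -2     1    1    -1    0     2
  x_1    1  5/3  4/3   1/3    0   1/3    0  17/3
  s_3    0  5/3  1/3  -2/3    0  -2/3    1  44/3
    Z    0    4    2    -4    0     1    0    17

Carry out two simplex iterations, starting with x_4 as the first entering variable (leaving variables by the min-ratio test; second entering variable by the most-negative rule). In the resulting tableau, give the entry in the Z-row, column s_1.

Ratio test on column x_4 — row 1: 2/1 = 2; row 2: (17/3)/(1/3) = 17; row 3: entry -2/3 ≤ 0. Minimum is 2 at row 1 (s_1 leaves); pivot element 1.
Divide row 1 by 1; eliminate column x_4 from the other rows.
Second iteration: most negative Z-row entry is -16 in column x_2, so x_2 enters.
Ratio test on column x_2 — row 1: entry -5 ≤ 0; row 2: 5/(10/3) = 3/2; row 3: entry -5/3 ≤ 0. Minimum is 3/2 at row 2 (x_1 leaves); pivot element 10/3.
Divide row 2 by 10/3; eliminate column x_2 from the other rows.
After both pivots, the entry at the Z-row, column s_1 is 12/5.

12/5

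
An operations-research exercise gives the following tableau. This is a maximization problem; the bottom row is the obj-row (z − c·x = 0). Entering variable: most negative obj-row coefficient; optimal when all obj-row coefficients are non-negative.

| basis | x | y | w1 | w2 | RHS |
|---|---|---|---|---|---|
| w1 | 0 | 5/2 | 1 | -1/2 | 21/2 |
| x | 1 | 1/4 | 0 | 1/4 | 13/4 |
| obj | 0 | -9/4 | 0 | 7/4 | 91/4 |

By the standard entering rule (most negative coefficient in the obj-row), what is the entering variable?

y

Negative obj-row entries: y: -9/4.
The most negative is -9/4 in column y, so y enters.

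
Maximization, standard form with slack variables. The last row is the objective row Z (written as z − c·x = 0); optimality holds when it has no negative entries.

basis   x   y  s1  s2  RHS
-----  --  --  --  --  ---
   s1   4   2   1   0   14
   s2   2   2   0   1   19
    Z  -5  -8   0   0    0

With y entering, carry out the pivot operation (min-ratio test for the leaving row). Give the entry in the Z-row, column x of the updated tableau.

Ratio test on column y — row 1: 14/2 = 7; row 2: 19/2 = 19/2. Minimum is 7 at row 1 (s1 leaves); pivot element 2.
Divide row 1 by 2; eliminate column y from the other rows.
Z-row update in column x: -5 − (-8)·2 = 11.

11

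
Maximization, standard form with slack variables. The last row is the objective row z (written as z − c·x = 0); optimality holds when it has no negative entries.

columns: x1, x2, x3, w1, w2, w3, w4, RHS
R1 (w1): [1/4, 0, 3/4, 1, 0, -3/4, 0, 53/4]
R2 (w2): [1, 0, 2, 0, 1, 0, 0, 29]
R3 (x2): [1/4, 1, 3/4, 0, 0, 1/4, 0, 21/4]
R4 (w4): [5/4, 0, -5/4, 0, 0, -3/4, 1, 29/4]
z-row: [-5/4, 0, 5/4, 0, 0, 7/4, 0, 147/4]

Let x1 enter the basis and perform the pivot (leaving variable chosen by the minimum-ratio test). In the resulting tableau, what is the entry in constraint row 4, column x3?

Ratio test on column x1 — row 1: (53/4)/(1/4) = 53; row 2: 29/1 = 29; row 3: (21/4)/(1/4) = 21; row 4: (29/4)/(5/4) = 29/5. Minimum is 29/5 at row 4 (w4 leaves); pivot element 5/4.
Divide row 4 by 5/4; eliminate column x1 from the other rows.
In the new row 4, the x3 entry is the old entry divided by the pivot: (-5/4)/(5/4) = -1.

-1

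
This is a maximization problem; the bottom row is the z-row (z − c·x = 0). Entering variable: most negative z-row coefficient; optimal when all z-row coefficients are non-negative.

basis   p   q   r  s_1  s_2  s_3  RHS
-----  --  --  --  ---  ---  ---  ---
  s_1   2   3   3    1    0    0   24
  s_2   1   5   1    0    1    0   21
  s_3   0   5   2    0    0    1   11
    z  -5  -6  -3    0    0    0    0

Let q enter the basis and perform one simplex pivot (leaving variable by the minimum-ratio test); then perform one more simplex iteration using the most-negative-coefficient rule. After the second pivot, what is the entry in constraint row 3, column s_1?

Ratio test on column q — row 1: 24/3 = 8; row 2: 21/5 = 21/5; row 3: 11/5 = 11/5. Minimum is 11/5 at row 3 (s_3 leaves); pivot element 5.
Divide row 3 by 5; eliminate column q from the other rows.
Second iteration: most negative z-row entry is -5 in column p, so p enters.
Ratio test on column p — row 1: (87/5)/2 = 87/10; row 2: 10/1 = 10; row 3: entry 0 ≤ 0. Minimum is 87/10 at row 1 (s_1 leaves); pivot element 2.
Divide row 1 by 2; eliminate column p from the other rows.
After both pivots, the entry at constraint row 3, column s_1 is 0.

0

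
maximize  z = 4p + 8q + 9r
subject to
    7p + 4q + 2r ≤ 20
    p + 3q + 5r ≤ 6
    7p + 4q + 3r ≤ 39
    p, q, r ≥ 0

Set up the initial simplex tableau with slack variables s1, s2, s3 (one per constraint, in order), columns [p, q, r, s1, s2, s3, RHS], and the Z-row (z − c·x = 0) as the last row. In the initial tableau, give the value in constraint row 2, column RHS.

The RHS of constraint 2 is b_2 = 6.

6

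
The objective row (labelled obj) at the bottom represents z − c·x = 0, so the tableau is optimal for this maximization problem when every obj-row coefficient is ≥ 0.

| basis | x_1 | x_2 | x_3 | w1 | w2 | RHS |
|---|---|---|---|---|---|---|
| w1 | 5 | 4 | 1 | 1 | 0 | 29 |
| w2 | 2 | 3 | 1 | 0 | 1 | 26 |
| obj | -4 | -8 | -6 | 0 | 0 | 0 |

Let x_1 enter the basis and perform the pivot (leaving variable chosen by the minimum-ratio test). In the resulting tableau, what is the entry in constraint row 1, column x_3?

Ratio test on column x_1 — row 1: 29/5 = 29/5; row 2: 26/2 = 13. Minimum is 29/5 at row 1 (w1 leaves); pivot element 5.
Divide row 1 by 5; eliminate column x_1 from the other rows.
In the new row 1, the x_3 entry is the old entry divided by the pivot: 1/5 = 1/5.

1/5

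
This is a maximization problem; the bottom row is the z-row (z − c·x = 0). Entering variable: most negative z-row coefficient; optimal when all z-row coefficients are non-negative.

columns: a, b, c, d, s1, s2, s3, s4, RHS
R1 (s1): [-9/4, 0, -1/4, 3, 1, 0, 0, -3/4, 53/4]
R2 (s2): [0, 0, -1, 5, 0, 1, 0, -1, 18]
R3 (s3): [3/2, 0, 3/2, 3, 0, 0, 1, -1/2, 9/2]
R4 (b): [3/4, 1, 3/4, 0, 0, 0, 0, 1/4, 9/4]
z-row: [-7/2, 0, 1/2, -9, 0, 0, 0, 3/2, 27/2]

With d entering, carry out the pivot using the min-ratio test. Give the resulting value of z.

27

Ratio test on column d — row 1: (53/4)/3 = 53/12; row 2: 18/5 = 18/5; row 3: (9/2)/3 = 3/2; row 4: entry 0 ≤ 0. Minimum is 3/2 at row 3 (s3 leaves); pivot element 3.
Pivot on row 3; the z-row RHS becomes 27/2 − (-9)·(3/2) = 27.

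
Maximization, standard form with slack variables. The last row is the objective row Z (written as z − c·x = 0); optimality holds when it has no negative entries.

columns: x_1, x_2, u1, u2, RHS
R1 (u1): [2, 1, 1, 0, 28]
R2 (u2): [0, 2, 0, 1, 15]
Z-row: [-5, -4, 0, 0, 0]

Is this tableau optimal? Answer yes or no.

no

The Z-row has a negative entry -5 in column x_1, so it is not optimal.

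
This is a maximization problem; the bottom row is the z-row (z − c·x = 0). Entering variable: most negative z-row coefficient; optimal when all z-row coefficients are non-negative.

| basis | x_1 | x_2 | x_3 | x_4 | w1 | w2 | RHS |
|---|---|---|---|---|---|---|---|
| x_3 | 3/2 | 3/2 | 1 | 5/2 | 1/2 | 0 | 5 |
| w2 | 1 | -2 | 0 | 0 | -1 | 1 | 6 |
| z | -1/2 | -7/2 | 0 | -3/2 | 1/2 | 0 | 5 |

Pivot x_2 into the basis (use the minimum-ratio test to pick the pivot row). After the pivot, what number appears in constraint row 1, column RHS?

Ratio test on column x_2 — row 1: 5/(3/2) = 10/3; row 2: entry -2 ≤ 0. Minimum is 10/3 at row 1 (x_3 leaves); pivot element 3/2.
Divide row 1 by 3/2; eliminate column x_2 from the other rows.
In the new row 1, the RHS entry is the old entry divided by the pivot: 5/(3/2) = 10/3.

10/3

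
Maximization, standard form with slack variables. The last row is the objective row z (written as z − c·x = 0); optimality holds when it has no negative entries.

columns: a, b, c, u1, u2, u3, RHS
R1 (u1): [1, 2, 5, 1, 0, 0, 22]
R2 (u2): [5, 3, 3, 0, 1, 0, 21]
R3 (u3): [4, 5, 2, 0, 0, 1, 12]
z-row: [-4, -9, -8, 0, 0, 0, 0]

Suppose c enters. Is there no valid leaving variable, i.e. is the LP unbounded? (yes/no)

Column c has positive entries in row(s) 1, 2, 3, so the ratio test bounds it — not unbounded.

no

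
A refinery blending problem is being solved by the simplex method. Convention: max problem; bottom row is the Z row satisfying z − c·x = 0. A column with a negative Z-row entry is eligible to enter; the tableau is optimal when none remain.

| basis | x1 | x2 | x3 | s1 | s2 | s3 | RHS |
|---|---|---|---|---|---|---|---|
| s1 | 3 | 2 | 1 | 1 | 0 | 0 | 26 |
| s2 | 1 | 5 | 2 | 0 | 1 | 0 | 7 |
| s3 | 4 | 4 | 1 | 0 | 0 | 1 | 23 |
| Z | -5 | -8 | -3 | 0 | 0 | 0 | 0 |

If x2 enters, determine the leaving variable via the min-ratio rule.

Column x2 entries and ratios — s1: 26/2 = 13; s2: 7/5 = 7/5; s3: 23/4 = 23/4.
Smallest ratio is 7/5 in the row of s2, so s2 leaves.

s2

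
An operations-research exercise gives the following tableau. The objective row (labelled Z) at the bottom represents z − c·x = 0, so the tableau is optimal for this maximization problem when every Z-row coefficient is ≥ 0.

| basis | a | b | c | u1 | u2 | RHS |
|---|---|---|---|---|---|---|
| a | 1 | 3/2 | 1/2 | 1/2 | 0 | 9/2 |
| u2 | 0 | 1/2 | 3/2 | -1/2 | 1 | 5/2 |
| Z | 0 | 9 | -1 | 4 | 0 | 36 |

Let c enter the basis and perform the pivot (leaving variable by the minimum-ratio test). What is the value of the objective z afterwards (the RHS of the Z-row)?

113/3

Ratio test on column c — row 1: (9/2)/(1/2) = 9; row 2: (5/2)/(3/2) = 5/3. Minimum is 5/3 at row 2 (u2 leaves); pivot element 3/2.
Pivot on row 2; the Z-row RHS becomes 36 − (-1)·(5/3) = 113/3.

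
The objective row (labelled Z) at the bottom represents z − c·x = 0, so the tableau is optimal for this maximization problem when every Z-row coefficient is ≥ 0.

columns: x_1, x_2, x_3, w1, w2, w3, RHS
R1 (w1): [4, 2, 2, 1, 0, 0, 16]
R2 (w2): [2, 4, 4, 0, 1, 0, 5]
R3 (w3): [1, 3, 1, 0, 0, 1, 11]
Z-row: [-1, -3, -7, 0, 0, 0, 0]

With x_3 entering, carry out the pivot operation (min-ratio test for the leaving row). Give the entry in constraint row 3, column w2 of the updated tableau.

-1/4

Ratio test on column x_3 — row 1: 16/2 = 8; row 2: 5/4 = 5/4; row 3: 11/1 = 11. Minimum is 5/4 at row 2 (w2 leaves); pivot element 4.
Divide row 2 by 4; eliminate column x_3 from the other rows.
Row 3 update in column w2: 0 − 1·(1/4) = -1/4.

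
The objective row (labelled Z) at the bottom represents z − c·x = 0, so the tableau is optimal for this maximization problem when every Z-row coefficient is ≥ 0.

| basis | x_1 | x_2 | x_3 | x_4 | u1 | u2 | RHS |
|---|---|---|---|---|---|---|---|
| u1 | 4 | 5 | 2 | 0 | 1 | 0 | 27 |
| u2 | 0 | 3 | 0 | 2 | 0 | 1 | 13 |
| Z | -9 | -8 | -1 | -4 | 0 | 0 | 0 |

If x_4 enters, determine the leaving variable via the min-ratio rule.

u2

Column x_4 entries and ratios — u1: 0 ≤ 0, skip; u2: 13/2 = 13/2.
Smallest ratio is 13/2 in the row of u2, so u2 leaves.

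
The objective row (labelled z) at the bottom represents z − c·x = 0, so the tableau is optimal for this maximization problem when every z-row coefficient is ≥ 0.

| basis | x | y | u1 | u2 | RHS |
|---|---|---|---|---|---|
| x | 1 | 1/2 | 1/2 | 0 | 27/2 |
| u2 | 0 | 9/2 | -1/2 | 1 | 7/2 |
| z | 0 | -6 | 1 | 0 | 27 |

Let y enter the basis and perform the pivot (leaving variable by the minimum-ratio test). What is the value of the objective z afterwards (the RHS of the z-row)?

Ratio test on column y — row 1: (27/2)/(1/2) = 27; row 2: (7/2)/(9/2) = 7/9. Minimum is 7/9 at row 2 (u2 leaves); pivot element 9/2.
Pivot on row 2; the z-row RHS becomes 27 − (-6)·(7/9) = 95/3.

95/3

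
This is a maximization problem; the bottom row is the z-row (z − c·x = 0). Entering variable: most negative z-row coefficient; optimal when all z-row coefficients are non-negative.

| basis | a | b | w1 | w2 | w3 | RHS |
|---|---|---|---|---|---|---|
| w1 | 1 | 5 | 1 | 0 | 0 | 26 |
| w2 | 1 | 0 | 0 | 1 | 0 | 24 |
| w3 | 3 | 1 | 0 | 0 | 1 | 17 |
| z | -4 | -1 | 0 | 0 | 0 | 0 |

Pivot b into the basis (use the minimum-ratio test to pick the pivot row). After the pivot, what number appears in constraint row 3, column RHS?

59/5

Ratio test on column b — row 1: 26/5 = 26/5; row 2: entry 0 ≤ 0; row 3: 17/1 = 17. Minimum is 26/5 at row 1 (w1 leaves); pivot element 5.
Divide row 1 by 5; eliminate column b from the other rows.
Row 3 update in column RHS: 17 − 1·(26/5) = 59/5.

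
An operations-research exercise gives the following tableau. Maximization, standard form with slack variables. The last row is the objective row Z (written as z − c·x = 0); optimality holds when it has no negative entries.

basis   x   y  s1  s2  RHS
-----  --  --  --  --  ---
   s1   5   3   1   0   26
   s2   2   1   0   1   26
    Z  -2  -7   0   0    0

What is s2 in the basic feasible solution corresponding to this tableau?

s2 is basic (row 2); its value is the RHS of that row, 26.

26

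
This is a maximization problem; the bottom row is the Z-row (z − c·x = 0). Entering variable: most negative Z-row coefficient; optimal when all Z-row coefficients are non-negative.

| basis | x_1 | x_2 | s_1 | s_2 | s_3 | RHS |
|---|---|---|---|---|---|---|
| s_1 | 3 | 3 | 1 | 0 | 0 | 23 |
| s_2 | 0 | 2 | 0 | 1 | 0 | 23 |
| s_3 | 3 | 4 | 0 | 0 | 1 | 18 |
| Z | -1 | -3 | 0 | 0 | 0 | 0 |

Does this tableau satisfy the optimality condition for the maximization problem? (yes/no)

no

The Z-row has a negative entry -3 in column x_2, so it is not optimal.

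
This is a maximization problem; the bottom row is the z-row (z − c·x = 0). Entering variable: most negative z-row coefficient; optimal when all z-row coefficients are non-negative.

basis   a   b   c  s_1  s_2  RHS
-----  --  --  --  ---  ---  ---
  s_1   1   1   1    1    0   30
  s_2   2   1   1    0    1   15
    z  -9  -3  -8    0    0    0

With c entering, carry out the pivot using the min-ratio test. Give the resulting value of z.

120

Ratio test on column c — row 1: 30/1 = 30; row 2: 15/1 = 15. Minimum is 15 at row 2 (s_2 leaves); pivot element 1.
Pivot on row 2; the z-row RHS becomes 0 − (-8)·15 = 120.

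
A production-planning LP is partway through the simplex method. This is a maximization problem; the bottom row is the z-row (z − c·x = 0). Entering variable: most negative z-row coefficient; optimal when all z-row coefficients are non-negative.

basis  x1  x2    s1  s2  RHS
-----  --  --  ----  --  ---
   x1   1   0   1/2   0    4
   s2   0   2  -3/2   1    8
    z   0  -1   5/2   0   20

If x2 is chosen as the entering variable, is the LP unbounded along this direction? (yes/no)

no

Column x2 has positive entries in row(s) 2, so the ratio test bounds it — not unbounded.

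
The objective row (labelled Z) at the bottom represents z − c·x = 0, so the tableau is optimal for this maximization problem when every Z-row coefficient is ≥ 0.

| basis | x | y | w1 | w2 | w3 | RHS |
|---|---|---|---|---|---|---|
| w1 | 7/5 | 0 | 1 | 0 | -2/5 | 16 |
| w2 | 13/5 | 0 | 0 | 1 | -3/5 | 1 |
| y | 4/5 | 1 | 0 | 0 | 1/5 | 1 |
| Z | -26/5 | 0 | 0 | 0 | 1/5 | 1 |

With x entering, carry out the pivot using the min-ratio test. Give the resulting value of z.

3

Ratio test on column x — row 1: 16/(7/5) = 80/7; row 2: 1/(13/5) = 5/13; row 3: 1/(4/5) = 5/4. Minimum is 5/13 at row 2 (w2 leaves); pivot element 13/5.
Pivot on row 2; the Z-row RHS becomes 1 − (-26/5)·(5/13) = 3.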